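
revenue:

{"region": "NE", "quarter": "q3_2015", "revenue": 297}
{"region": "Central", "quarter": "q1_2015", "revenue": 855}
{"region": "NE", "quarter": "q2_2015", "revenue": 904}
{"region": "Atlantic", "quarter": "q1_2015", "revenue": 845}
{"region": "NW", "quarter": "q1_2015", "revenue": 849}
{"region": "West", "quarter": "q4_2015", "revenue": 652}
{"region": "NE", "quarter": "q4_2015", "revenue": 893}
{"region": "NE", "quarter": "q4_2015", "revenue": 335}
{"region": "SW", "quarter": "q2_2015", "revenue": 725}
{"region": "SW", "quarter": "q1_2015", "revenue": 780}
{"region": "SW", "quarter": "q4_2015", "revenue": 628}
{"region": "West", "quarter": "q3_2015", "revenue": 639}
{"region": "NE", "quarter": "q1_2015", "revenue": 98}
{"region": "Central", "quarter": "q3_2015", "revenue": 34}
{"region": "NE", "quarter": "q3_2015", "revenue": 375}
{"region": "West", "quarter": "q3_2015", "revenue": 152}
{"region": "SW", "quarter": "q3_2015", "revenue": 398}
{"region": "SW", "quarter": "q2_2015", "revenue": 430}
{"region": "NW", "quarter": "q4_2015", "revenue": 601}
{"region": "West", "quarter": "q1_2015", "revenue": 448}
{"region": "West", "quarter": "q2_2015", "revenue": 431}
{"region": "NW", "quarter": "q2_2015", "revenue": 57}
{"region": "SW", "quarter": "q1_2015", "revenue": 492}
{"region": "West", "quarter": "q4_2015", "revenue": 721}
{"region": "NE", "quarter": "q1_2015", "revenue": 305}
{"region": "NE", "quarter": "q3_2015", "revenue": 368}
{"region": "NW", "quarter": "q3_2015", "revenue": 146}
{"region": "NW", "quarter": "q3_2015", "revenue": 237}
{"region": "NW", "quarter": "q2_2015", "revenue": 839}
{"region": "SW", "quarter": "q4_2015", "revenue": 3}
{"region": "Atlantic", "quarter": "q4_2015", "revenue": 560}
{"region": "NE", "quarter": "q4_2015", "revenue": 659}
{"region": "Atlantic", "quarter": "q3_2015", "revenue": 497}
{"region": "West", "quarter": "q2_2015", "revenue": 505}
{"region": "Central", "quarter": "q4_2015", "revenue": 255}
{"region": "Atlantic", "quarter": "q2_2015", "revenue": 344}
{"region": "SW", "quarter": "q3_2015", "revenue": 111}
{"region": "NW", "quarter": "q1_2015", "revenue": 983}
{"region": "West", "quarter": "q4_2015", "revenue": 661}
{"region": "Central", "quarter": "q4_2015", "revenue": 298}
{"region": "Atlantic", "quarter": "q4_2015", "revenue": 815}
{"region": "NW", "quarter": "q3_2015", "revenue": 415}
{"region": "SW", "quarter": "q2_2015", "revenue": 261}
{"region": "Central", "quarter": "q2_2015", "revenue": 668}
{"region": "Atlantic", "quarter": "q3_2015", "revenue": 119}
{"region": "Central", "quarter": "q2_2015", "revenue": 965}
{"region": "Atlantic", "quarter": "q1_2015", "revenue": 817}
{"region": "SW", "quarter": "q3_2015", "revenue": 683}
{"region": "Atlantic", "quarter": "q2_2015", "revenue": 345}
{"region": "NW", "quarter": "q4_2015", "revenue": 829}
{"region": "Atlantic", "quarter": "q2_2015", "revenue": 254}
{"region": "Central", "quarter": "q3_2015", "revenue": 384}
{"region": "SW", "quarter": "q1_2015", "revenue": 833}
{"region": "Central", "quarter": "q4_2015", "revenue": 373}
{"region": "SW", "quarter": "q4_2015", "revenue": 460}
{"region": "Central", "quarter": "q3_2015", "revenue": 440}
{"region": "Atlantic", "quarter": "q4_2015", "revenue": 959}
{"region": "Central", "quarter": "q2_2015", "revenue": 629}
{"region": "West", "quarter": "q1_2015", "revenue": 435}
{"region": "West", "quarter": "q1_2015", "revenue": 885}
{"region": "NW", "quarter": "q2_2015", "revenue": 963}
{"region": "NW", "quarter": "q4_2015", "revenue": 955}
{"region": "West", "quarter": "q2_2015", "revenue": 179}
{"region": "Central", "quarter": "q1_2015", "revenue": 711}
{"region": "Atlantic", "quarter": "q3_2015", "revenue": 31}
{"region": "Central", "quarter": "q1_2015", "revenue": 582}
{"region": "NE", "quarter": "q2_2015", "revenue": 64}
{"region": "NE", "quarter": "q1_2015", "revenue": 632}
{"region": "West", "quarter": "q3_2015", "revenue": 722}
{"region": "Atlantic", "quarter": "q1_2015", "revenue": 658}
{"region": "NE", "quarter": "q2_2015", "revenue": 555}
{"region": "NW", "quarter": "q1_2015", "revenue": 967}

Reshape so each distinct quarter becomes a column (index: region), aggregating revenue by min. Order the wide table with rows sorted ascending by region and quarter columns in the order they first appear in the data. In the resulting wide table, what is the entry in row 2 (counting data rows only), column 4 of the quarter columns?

With rows sorted ascending by region, row 2 is region=Central. quarter columns in first-appearance order: q3_2015, q1_2015, q2_2015, q4_2015; column 4 is q4_2015.
Long rows with region=Central, quarter=q4_2015: min(255, 298, 373) = 255.

255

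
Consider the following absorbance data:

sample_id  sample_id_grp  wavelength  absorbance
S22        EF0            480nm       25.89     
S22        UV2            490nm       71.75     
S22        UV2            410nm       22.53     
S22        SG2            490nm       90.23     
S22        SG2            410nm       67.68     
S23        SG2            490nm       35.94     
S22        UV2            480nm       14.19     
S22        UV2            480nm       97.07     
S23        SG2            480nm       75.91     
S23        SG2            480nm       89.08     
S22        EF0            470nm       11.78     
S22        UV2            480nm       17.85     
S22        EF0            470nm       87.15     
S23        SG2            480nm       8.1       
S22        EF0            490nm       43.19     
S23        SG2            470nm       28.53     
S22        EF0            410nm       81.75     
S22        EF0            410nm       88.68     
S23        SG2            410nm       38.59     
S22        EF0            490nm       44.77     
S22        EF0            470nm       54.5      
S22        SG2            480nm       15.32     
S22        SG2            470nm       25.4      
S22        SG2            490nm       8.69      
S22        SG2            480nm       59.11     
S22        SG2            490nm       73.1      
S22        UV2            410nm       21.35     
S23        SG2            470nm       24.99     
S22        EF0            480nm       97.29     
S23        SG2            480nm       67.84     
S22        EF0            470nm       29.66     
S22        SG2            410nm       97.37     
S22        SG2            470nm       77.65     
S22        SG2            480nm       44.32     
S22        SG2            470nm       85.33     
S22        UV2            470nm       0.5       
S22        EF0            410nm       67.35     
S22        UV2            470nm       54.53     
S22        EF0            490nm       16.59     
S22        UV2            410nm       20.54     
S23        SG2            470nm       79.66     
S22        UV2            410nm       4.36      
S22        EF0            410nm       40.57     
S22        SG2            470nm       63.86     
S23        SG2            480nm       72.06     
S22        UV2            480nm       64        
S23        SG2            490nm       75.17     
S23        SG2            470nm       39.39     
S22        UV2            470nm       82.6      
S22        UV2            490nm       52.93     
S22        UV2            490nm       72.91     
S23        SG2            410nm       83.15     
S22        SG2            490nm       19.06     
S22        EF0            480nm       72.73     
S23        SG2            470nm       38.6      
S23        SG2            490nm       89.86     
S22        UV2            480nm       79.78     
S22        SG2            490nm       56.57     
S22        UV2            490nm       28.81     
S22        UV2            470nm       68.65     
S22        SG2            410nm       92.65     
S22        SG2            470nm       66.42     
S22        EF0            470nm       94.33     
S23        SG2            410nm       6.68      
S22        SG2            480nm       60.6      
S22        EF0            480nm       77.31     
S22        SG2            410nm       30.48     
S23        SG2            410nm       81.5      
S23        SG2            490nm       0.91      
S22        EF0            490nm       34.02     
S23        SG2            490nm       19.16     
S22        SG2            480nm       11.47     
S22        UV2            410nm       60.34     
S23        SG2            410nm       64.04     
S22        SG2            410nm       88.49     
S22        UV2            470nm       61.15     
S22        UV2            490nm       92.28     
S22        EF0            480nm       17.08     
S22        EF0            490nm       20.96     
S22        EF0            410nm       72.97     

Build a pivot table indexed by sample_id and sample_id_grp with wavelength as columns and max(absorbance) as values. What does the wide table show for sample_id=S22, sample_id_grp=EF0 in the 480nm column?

97.29

Rows with sample_id=S22, sample_id_grp=EF0 and wavelength=480nm: absorbance values are 25.89, 97.29, 72.73, 77.31, 17.08.
max(25.89, 97.29, 72.73, 77.31, 17.08) = 97.29.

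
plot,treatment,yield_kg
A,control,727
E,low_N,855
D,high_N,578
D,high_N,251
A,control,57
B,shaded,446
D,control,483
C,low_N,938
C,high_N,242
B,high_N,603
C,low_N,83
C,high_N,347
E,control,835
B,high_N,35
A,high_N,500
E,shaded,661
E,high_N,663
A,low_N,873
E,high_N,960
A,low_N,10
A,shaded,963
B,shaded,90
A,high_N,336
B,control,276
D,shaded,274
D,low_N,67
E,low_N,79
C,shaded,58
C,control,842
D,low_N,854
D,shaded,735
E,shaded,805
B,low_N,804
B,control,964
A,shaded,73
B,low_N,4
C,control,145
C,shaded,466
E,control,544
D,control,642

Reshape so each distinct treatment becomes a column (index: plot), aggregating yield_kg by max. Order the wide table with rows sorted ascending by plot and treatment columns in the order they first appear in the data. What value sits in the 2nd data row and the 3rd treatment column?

603

With rows sorted ascending by plot, row 2 is plot=B. treatment columns in first-appearance order: control, low_N, high_N, shaded; column 3 is high_N.
Long rows with plot=B, treatment=high_N: max(603, 35) = 603.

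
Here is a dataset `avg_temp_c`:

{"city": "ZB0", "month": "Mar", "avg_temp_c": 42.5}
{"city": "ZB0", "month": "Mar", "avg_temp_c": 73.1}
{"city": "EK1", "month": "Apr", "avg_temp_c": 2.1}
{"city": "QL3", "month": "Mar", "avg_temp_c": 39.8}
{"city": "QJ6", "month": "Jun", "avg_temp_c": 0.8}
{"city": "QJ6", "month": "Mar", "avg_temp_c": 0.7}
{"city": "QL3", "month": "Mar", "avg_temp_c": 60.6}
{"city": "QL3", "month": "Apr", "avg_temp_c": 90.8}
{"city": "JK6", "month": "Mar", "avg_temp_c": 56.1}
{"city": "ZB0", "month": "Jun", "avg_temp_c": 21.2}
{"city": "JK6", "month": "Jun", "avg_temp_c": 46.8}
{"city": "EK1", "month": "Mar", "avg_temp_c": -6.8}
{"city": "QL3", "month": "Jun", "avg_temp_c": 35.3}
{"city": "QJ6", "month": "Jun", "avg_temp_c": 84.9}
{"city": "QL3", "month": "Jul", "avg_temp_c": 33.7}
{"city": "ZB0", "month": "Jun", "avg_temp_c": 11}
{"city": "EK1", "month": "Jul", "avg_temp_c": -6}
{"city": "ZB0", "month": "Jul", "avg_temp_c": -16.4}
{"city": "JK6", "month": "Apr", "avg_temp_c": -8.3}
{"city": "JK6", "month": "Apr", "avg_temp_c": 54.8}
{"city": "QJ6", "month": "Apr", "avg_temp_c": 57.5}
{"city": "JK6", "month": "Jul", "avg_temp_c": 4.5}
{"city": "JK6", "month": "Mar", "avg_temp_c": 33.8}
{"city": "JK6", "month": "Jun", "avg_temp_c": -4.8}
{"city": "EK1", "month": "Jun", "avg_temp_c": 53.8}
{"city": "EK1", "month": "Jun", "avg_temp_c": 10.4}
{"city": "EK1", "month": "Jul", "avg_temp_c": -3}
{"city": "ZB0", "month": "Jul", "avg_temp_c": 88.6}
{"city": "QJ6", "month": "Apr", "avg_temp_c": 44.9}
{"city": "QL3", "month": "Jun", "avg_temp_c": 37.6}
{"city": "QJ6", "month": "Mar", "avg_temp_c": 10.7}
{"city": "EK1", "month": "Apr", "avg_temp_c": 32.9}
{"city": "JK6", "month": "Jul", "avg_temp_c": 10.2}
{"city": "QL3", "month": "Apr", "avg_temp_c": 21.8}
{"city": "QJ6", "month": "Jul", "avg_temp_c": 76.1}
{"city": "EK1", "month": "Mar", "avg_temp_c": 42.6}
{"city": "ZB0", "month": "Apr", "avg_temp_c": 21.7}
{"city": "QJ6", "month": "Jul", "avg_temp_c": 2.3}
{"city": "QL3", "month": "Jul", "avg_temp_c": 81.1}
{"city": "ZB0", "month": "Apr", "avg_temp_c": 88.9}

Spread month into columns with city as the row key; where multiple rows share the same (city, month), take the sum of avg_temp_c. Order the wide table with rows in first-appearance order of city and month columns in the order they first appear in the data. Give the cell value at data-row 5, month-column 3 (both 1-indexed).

With rows in first-appearance order of city, row 5 is city=JK6. month columns in first-appearance order: Mar, Apr, Jun, Jul; column 3 is Jun.
Long rows with city=JK6, month=Jun: 46.8 + -4.8 = 42.

42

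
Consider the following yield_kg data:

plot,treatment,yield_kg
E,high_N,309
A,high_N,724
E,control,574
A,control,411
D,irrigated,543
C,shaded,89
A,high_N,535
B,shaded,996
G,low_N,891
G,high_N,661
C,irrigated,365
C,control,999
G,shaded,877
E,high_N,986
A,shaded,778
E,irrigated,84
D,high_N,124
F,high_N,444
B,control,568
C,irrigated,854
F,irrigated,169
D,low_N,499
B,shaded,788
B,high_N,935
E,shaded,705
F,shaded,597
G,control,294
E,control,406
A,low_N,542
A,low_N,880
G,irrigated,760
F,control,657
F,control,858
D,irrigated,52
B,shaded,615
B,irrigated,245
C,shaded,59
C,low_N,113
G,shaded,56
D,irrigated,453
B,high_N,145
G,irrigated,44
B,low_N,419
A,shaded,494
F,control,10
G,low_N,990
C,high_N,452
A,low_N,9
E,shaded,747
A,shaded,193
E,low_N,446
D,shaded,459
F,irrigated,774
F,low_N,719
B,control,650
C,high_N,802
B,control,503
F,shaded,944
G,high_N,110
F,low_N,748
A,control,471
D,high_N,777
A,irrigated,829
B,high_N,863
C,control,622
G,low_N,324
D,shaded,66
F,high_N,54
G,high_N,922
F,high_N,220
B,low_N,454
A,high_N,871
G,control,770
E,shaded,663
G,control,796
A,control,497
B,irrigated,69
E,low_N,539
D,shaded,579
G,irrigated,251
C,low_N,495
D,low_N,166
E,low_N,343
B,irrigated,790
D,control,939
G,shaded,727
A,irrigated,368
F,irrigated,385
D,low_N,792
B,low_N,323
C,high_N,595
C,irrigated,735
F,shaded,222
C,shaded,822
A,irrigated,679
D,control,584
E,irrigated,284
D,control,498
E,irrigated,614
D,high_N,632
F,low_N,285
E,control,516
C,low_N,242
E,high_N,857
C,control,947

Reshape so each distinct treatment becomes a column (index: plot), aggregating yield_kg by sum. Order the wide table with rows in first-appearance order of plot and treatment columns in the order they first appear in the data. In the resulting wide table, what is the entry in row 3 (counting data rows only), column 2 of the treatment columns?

2021

With rows in first-appearance order of plot, row 3 is plot=D. treatment columns in first-appearance order: high_N, control, irrigated, shaded, low_N; column 2 is control.
Long rows with plot=D, treatment=control: 939 + 584 + 498 = 2021.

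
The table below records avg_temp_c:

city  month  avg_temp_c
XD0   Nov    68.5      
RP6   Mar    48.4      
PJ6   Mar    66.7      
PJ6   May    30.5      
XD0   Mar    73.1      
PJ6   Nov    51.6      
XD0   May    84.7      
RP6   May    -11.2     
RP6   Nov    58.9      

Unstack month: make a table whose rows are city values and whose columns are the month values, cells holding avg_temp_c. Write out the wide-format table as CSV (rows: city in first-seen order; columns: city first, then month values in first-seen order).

city,Nov,Mar,May
XD0,68.5,73.1,84.7
RP6,58.9,48.4,-11.2
PJ6,51.6,66.7,30.5

Columns: city plus the 3 distinct month values (Nov, Mar, May).
For example, row XD0 column Nov takes avg_temp_c=68.5 from the long row (XD0, Nov).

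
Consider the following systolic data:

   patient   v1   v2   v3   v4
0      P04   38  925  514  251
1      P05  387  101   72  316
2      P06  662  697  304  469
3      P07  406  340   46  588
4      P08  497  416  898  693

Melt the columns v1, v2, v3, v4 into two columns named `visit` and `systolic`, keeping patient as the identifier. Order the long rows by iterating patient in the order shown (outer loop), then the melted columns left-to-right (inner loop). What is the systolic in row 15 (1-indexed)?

46

20 rows total (5 × 4). Row 15: index ⌊(15-1)/4⌋ = 3 into patient → P07; (15-1) mod 4 = 2 into the melted columns → v3.
So row 15 is (P07, v3, 46); systolic = 46.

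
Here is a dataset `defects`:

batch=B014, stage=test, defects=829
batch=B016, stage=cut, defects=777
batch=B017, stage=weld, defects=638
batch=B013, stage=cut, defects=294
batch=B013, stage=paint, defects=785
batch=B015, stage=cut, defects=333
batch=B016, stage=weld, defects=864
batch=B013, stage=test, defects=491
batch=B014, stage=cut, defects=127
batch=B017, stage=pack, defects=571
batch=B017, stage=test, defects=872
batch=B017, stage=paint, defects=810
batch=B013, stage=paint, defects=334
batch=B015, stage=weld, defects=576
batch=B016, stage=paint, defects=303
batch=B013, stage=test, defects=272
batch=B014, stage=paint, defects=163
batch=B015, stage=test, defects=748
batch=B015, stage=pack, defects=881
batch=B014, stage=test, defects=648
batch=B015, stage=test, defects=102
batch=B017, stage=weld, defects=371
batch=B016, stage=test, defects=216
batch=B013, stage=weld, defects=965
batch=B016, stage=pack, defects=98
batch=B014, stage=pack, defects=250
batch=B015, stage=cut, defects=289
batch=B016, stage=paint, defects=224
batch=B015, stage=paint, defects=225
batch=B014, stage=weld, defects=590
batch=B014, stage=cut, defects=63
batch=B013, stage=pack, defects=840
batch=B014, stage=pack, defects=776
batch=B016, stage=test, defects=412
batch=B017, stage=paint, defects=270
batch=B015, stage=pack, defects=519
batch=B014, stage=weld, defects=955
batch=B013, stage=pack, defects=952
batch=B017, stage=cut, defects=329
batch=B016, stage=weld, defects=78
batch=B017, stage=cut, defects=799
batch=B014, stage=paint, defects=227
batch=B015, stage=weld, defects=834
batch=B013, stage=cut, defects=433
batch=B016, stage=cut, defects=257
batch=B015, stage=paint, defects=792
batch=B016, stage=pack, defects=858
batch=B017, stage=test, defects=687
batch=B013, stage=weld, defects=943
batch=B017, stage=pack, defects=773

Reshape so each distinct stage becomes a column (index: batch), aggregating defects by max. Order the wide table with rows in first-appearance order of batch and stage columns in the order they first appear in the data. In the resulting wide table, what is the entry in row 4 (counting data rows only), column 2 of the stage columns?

With rows in first-appearance order of batch, row 4 is batch=B013. stage columns in first-appearance order: test, cut, weld, paint, pack; column 2 is cut.
Long rows with batch=B013, stage=cut: max(294, 433) = 433.

433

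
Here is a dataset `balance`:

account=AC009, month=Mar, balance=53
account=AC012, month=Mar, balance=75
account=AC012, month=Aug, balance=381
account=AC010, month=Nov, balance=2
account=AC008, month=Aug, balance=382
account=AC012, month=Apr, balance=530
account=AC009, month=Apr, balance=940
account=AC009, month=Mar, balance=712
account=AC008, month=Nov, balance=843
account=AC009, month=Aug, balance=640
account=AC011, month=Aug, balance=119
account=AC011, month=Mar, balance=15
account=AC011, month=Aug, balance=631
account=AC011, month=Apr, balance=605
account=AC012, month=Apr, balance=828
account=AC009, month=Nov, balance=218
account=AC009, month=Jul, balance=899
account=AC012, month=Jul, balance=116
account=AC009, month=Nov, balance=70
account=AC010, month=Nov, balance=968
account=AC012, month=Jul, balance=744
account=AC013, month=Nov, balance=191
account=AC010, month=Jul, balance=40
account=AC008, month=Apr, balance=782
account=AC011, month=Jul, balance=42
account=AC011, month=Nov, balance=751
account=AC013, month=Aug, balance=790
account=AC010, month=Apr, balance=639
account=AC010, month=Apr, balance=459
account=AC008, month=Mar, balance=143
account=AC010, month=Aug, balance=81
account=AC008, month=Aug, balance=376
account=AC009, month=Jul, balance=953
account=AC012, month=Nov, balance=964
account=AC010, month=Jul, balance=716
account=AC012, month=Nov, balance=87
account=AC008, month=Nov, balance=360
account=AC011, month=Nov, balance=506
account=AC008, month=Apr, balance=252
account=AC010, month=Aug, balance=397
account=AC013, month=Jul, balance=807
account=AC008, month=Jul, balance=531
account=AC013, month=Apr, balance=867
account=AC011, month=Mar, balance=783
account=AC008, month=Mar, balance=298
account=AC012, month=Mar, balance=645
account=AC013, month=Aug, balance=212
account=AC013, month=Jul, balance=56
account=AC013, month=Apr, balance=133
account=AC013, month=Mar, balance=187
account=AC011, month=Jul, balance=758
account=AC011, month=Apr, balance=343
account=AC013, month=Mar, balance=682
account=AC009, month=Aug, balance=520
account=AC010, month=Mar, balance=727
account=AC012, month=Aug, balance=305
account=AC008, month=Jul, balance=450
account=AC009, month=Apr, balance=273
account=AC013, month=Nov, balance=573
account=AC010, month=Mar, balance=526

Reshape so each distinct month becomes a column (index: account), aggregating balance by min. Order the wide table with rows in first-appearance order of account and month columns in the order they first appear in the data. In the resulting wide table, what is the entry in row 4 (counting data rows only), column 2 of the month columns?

376

With rows in first-appearance order of account, row 4 is account=AC008. month columns in first-appearance order: Mar, Aug, Nov, Apr, Jul; column 2 is Aug.
Long rows with account=AC008, month=Aug: min(382, 376) = 376.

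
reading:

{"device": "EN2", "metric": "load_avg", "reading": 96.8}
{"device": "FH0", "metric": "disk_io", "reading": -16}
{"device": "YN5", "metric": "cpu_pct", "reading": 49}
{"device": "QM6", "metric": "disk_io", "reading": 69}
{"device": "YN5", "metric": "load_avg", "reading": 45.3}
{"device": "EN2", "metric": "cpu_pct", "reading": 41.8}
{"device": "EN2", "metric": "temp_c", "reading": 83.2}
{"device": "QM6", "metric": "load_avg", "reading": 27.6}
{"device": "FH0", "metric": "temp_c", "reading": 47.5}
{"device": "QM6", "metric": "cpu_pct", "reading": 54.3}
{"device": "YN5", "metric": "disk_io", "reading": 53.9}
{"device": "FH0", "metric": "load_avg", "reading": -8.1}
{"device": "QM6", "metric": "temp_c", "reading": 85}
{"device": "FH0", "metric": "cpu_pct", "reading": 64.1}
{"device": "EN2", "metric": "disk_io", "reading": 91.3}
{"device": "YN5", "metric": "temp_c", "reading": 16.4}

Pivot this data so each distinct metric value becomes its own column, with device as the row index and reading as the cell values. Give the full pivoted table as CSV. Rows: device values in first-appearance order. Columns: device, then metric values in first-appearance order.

device,load_avg,disk_io,cpu_pct,temp_c
EN2,96.8,91.3,41.8,83.2
FH0,-8.1,-16,64.1,47.5
YN5,45.3,53.9,49,16.4
QM6,27.6,69,54.3,85

Columns: device plus the 4 distinct metric values (load_avg, disk_io, cpu_pct, temp_c).
For example, row EN2 column load_avg takes reading=96.8 from the long row (EN2, load_avg).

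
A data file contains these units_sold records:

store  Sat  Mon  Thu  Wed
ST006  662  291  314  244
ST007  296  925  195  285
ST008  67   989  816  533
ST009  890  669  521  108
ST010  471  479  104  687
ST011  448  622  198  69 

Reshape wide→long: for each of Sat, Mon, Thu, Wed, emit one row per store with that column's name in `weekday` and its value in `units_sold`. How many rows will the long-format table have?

24

6 store values × 4 melted columns = 24 rows.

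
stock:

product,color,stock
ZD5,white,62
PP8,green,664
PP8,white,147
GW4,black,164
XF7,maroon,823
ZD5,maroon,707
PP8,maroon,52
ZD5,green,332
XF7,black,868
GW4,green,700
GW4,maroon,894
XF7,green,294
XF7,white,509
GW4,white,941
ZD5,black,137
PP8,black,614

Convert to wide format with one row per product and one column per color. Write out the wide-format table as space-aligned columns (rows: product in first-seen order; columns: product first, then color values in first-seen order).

product  white  green  black  maroon
ZD5      62     332    137    707   
PP8      147    664    614    52    
GW4      941    700    164    894   
XF7      509    294    868    823   

Columns: product plus the 4 distinct color values (white, green, black, maroon).
For example, row ZD5 column white takes stock=62 from the long row (ZD5, white).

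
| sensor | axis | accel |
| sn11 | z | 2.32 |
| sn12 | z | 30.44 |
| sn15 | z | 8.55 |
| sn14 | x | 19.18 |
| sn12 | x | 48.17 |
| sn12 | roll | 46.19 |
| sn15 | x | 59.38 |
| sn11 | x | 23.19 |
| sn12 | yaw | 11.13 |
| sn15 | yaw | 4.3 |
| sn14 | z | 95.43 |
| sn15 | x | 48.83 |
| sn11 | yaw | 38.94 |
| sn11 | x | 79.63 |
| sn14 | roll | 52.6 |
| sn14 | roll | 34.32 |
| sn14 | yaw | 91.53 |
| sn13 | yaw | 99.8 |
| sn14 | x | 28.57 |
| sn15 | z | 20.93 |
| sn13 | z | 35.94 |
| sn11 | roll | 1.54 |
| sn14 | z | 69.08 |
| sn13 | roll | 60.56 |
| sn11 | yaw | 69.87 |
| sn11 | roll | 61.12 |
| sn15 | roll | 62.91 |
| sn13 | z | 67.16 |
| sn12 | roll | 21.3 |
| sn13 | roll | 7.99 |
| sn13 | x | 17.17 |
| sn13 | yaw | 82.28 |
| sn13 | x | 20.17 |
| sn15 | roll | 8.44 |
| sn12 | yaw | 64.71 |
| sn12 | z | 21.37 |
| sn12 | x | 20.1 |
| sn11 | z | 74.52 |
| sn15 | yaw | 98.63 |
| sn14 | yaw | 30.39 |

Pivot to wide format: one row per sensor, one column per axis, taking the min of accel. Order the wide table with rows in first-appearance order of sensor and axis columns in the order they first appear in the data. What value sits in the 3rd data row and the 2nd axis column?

With rows in first-appearance order of sensor, row 3 is sensor=sn15. axis columns in first-appearance order: z, x, roll, yaw; column 2 is x.
Long rows with sensor=sn15, axis=x: min(59.38, 48.83) = 48.83.

48.83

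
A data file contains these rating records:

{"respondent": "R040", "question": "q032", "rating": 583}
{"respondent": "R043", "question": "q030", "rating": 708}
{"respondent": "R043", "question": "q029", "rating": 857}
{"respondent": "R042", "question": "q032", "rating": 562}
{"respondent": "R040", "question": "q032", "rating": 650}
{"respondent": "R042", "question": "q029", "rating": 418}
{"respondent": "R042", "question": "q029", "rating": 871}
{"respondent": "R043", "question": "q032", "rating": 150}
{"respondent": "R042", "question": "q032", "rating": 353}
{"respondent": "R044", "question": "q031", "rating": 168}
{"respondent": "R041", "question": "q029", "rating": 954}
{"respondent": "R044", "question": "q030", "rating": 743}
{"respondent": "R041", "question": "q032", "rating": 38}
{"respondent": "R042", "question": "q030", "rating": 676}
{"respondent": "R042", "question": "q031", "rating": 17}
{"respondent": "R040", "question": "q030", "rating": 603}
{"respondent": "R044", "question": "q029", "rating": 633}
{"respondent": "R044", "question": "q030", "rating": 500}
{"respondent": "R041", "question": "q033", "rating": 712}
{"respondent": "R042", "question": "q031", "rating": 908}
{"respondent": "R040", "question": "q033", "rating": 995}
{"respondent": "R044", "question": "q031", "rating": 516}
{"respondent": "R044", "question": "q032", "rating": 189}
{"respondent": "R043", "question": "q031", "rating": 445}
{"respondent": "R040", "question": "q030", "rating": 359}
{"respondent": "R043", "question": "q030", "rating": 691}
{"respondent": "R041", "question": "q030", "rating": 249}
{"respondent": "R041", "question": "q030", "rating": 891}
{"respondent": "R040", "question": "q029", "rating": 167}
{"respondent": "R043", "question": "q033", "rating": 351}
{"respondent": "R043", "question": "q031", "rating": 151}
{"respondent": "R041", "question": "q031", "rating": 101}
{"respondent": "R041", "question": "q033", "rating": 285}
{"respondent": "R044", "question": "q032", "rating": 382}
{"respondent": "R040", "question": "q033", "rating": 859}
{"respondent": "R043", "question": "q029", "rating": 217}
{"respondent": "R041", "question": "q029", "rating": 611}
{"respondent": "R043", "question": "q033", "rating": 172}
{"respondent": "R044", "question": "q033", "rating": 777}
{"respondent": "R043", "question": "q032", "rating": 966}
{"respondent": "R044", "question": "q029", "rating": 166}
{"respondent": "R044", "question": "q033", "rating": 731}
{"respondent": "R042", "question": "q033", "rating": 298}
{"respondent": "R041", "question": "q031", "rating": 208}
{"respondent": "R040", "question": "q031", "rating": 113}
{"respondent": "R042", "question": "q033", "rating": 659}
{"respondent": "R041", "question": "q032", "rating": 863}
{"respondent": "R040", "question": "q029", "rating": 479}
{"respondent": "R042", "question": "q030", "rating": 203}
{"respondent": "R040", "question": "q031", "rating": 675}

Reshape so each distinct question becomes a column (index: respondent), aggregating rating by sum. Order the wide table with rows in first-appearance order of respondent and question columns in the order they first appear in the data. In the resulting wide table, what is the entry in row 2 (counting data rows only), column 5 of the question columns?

With rows in first-appearance order of respondent, row 2 is respondent=R043. question columns in first-appearance order: q032, q030, q029, q031, q033; column 5 is q033.
Long rows with respondent=R043, question=q033: 351 + 172 = 523.

523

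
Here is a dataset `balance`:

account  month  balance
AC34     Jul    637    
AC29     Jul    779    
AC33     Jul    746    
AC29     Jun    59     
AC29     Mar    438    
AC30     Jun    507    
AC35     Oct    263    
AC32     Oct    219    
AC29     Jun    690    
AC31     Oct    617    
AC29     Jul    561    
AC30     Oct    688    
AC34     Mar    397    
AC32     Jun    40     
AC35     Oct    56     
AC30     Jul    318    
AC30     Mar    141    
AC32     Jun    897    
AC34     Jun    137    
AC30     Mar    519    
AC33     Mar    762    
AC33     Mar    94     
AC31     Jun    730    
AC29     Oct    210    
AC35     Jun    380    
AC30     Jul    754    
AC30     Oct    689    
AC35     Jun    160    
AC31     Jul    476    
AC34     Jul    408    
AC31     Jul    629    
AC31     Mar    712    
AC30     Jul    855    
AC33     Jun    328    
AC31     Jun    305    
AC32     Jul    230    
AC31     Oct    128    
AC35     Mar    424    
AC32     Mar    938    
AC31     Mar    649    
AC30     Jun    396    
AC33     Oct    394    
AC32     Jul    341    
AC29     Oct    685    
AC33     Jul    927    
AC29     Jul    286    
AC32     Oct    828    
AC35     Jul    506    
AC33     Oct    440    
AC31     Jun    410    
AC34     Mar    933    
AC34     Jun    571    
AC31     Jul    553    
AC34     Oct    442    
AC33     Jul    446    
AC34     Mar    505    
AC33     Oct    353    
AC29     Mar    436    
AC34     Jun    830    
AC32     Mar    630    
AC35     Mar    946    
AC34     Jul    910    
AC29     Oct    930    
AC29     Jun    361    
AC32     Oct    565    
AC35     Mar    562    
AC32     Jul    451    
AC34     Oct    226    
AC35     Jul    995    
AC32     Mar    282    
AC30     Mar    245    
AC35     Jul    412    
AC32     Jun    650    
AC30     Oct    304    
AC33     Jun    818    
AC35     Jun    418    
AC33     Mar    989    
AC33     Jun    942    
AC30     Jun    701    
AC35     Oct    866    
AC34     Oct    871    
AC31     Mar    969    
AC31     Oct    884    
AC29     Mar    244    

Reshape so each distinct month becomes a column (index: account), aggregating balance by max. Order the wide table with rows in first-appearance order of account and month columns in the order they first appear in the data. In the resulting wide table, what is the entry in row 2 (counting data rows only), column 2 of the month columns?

690

With rows in first-appearance order of account, row 2 is account=AC29. month columns in first-appearance order: Jul, Jun, Mar, Oct; column 2 is Jun.
Long rows with account=AC29, month=Jun: max(59, 690, 361) = 690.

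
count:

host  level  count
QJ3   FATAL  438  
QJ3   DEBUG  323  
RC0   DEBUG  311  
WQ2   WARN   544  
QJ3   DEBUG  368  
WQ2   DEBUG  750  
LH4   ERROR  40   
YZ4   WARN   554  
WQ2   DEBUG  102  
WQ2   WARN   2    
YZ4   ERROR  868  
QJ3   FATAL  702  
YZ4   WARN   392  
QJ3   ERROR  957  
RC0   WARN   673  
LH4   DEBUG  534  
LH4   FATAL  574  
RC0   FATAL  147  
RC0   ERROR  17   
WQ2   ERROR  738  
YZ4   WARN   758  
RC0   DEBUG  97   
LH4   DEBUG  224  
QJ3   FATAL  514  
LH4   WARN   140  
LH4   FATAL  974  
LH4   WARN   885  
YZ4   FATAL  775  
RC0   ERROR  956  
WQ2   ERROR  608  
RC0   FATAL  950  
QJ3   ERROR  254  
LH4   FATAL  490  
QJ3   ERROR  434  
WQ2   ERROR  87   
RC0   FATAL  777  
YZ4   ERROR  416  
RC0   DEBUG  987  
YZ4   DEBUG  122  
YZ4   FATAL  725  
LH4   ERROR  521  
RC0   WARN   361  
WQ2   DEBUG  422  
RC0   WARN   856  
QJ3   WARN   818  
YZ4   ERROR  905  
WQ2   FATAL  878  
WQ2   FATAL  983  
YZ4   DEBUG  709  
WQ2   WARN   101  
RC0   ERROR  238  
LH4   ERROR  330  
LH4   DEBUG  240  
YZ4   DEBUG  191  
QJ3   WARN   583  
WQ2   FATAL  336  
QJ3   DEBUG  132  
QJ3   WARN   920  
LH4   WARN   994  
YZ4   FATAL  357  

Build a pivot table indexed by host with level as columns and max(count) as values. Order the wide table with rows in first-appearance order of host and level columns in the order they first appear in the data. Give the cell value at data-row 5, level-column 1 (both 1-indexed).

With rows in first-appearance order of host, row 5 is host=YZ4. level columns in first-appearance order: FATAL, DEBUG, WARN, ERROR; column 1 is FATAL.
Long rows with host=YZ4, level=FATAL: max(775, 725, 357) = 775.

775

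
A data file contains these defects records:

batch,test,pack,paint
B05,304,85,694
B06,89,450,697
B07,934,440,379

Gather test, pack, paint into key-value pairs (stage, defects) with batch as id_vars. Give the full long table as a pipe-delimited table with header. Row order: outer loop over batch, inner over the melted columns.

Each (batch, column) pair becomes one row: 3 × 3 = 9 rows.
For example, (B05, test) → defects=304.

| batch | stage | defects |
| B05 | test | 304 |
| B05 | pack | 85 |
| B05 | paint | 694 |
| B06 | test | 89 |
| B06 | pack | 450 |
| B06 | paint | 697 |
| B07 | test | 934 |
| B07 | pack | 440 |
| B07 | paint | 379 |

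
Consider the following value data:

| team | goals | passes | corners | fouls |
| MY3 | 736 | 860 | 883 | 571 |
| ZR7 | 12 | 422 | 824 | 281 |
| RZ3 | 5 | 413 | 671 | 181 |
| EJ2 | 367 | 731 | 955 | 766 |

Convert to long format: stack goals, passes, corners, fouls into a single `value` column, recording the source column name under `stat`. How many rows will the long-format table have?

16

4 team values × 4 melted columns = 16 rows.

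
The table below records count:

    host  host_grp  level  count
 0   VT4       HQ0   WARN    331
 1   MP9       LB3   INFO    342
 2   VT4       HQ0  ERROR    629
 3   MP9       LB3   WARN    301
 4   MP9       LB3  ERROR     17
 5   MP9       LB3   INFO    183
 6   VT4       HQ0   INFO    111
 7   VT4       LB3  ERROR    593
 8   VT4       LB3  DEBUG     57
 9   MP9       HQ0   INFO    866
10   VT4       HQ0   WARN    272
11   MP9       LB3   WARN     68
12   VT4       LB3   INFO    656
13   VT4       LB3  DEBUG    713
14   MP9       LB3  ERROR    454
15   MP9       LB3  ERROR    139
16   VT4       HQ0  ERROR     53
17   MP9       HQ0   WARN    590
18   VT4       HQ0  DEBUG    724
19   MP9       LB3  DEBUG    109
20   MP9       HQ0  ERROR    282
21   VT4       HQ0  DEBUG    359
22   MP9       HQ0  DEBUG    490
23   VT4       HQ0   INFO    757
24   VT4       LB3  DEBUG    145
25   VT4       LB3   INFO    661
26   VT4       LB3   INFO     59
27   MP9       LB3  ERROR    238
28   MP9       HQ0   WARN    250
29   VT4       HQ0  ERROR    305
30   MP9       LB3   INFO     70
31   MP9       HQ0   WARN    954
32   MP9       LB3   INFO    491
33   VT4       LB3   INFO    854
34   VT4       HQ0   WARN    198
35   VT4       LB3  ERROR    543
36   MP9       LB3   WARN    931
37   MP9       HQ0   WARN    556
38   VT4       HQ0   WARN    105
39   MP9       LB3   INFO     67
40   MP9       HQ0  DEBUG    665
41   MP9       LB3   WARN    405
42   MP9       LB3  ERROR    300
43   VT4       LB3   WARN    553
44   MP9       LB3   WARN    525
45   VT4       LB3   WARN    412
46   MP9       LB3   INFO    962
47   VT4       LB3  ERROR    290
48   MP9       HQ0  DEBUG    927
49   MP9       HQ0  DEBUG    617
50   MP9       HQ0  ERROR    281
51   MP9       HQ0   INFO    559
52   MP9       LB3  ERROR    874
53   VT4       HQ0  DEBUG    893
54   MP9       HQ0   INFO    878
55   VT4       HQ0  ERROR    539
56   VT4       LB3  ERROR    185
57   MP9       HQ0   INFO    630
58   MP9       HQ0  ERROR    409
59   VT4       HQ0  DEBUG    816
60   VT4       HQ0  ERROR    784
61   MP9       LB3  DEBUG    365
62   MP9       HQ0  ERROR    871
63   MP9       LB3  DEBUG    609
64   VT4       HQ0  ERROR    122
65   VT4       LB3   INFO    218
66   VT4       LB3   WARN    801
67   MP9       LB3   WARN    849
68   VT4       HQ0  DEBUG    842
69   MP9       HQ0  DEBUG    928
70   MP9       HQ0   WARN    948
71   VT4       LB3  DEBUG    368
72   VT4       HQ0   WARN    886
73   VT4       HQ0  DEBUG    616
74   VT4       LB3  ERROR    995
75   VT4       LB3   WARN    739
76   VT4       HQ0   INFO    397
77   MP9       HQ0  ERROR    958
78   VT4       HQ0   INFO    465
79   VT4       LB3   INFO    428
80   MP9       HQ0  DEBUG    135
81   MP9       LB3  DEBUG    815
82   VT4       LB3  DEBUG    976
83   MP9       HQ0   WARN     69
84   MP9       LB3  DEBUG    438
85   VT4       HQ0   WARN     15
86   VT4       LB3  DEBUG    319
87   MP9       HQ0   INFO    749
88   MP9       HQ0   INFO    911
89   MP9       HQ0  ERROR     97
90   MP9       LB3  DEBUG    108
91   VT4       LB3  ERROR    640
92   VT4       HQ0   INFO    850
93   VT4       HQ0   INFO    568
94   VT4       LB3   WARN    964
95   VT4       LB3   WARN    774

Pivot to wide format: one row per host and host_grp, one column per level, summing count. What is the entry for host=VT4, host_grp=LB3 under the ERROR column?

Rows with host=VT4, host_grp=LB3 and level=ERROR: count values are 593, 543, 290, 185, 995, 640.
593 + 543 + 290 + 185 + 995 + 640 = 3246.

3246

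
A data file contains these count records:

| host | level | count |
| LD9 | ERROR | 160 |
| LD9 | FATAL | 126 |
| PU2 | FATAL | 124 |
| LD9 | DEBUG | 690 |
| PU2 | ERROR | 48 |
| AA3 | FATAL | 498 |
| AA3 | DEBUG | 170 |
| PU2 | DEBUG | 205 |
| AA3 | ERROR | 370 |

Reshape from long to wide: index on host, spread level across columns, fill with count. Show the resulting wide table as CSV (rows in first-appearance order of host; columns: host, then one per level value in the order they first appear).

host,ERROR,FATAL,DEBUG
LD9,160,126,690
PU2,48,124,205
AA3,370,498,170

Columns: host plus the 3 distinct level values (ERROR, FATAL, DEBUG).
For example, row LD9 column ERROR takes count=160 from the long row (LD9, ERROR).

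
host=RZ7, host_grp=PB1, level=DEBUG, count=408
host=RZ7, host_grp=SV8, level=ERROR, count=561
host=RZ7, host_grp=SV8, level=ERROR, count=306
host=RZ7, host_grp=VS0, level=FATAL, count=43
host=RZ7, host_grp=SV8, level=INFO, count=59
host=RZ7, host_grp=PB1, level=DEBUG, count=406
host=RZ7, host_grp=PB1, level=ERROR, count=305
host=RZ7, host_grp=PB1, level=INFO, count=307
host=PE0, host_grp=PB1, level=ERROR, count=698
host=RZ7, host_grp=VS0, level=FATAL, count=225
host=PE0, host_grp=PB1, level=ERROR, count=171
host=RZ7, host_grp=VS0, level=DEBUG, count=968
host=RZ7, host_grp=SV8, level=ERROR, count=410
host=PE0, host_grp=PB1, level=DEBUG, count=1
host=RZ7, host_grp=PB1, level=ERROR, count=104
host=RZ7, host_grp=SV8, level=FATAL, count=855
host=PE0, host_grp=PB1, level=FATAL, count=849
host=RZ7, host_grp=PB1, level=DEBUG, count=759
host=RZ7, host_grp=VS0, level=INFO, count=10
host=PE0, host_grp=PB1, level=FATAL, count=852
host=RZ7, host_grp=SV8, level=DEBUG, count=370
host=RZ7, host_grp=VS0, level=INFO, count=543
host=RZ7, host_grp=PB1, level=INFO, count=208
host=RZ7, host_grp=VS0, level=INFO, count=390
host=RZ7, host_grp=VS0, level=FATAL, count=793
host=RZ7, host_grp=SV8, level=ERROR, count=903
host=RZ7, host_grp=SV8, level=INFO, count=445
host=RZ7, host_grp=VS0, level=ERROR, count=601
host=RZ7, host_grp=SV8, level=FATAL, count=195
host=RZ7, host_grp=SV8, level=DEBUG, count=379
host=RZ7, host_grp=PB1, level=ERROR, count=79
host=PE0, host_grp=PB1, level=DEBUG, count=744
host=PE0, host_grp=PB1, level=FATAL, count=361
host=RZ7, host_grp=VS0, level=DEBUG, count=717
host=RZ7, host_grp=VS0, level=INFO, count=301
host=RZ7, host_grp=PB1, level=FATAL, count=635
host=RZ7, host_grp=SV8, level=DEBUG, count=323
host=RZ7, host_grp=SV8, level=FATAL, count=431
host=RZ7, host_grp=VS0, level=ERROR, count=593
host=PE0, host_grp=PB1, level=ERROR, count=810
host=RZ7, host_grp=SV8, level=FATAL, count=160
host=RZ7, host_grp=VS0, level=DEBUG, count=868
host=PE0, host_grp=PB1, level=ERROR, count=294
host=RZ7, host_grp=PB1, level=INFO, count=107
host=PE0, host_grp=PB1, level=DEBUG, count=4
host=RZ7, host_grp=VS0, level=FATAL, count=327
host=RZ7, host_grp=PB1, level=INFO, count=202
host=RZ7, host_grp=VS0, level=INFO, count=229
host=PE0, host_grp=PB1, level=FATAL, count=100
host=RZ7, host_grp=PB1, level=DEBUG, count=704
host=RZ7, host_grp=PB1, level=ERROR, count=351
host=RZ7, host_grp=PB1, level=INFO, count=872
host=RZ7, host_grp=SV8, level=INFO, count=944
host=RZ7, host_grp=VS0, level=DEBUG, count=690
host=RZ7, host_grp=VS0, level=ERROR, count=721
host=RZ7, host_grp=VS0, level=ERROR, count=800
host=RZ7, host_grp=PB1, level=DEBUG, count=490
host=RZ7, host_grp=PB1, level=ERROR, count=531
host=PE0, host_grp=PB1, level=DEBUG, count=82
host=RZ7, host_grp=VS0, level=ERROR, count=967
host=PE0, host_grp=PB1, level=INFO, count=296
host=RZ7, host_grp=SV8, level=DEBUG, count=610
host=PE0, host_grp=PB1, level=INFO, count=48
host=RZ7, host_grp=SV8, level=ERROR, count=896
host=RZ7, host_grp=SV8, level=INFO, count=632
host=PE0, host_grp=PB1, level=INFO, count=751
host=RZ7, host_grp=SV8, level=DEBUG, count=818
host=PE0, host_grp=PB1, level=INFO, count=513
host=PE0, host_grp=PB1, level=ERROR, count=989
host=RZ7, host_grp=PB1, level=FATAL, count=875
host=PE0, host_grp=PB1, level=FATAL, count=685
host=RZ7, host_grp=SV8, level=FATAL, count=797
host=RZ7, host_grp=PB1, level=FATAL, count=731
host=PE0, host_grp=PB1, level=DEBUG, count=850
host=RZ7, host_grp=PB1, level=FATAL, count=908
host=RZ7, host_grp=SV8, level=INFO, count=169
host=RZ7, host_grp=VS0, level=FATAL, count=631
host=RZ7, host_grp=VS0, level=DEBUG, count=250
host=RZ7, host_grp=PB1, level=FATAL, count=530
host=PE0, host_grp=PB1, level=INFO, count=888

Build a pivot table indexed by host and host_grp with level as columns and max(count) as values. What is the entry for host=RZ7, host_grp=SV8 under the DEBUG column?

818

Rows with host=RZ7, host_grp=SV8 and level=DEBUG: count values are 370, 379, 323, 610, 818.
max(370, 379, 323, 610, 818) = 818.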